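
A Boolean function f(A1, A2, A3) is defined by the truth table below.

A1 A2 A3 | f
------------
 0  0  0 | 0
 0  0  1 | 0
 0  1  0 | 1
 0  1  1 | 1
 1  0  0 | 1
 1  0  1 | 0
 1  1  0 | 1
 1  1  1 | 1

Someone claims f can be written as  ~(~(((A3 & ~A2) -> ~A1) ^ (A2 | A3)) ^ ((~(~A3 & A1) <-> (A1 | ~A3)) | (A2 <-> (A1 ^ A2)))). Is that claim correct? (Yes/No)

No

Evaluate ~(~(((A3 & ~A2) -> ~A1) ^ (A2 | A3)) ^ ((~(~A3 & A1) <-> (A1 | ~A3)) | (A2 <-> (A1 ^ A2)))) on each row and compare to f:
  A1=0, A2=0, A3=0: formula gives 0, f = 0 ✓
  A1=0, A2=0, A3=1: formula gives 1, but f = 0 ✗
Row (0,0,1) is a counterexample, so the formula is not equivalent to f.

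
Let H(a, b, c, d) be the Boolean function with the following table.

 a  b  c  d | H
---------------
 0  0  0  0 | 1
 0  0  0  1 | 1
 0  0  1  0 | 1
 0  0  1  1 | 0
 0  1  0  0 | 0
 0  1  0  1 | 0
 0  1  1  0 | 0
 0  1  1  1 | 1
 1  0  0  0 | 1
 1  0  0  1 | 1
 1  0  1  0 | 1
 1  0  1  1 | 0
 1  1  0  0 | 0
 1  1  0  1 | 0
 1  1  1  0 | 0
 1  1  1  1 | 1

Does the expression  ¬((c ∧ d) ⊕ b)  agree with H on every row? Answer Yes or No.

Yes

Evaluate ¬((c ∧ d) ⊕ b) on each row and compare to H:
  a=0, b=0, c=0, d=0: formula gives 1, H = 1 ✓
  a=0, b=0, c=0, d=1: formula gives 1, H = 1 ✓
  a=0, b=0, c=1, d=0: formula gives 1, H = 1 ✓
  a=0, b=0, c=1, d=1: formula gives 0, H = 0 ✓
  …and likewise for the remaining 12 rows.
No disagreement on any input; they are logically equivalent.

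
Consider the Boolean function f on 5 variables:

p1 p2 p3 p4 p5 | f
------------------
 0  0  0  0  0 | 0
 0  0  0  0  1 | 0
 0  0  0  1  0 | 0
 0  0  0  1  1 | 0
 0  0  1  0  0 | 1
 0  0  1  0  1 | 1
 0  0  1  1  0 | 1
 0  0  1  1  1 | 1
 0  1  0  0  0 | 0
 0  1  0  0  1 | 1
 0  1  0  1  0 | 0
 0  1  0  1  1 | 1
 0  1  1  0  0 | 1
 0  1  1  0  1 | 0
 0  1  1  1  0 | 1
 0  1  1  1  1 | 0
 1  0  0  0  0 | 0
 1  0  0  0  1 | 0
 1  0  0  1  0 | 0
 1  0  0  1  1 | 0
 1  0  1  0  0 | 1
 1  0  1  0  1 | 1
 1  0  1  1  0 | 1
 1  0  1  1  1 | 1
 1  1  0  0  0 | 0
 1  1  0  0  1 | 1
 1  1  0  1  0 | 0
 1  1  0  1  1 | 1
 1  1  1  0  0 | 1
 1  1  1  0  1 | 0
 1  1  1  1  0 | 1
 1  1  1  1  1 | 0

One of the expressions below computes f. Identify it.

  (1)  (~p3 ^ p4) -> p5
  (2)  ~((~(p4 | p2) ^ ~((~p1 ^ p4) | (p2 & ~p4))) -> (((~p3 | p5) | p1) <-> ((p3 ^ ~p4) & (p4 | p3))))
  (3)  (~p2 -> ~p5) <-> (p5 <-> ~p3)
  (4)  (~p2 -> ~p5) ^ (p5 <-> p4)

(1) fails at (0,0,0,0,1): the formula yields 1, f is 0.
(2) fails at (0,0,0,0,0): the formula yields 1, f is 0.
(4) fails at (0,0,0,1,0): the formula yields 1, f is 0.
That leaves (3). Evaluating it on every row reproduces the table of f exactly.

3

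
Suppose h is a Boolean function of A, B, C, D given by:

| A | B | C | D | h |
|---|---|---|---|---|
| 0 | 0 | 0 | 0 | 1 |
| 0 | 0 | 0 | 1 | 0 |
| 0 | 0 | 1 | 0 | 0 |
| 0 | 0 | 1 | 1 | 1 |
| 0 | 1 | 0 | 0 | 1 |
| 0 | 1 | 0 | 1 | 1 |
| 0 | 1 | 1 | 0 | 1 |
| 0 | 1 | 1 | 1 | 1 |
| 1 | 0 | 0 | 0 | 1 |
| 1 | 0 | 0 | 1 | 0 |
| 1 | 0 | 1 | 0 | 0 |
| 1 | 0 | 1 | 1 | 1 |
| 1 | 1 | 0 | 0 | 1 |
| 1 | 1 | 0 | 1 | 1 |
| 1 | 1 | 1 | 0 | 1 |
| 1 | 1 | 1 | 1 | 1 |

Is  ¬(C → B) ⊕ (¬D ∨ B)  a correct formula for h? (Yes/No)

Check the formula against h row by row:
  A=0, B=0, C=0, D=0: formula gives 1, h = 1 ✓
  A=0, B=0, C=0, D=1: formula gives 0, h = 0 ✓
  A=0, B=0, C=1, D=0: formula gives 0, h = 0 ✓
  A=0, B=0, C=1, D=1: formula gives 1, h = 1 ✓
  …and likewise for the remaining 12 rows.
No disagreement on any input; they are logically equivalent.

Yes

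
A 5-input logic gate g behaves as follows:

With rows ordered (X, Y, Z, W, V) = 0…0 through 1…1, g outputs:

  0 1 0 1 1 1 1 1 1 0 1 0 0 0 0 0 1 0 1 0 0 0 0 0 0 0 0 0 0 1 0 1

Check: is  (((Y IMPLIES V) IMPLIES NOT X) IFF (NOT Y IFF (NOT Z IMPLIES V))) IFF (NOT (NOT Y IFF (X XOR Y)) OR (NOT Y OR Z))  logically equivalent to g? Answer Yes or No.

Yes

Check the formula against g row by row:
  X=0, Y=0, Z=0, W=0, V=0: formula gives 0, g = 0 ✓
  X=0, Y=0, Z=0, W=0, V=1: formula gives 1, g = 1 ✓
  X=0, Y=0, Z=0, W=1, V=0: formula gives 0, g = 0 ✓
  X=0, Y=0, Z=0, W=1, V=1: formula gives 1, g = 1 ✓
  … (the remaining 28 rows also agree.)
Every row agrees, so the formula is equivalent.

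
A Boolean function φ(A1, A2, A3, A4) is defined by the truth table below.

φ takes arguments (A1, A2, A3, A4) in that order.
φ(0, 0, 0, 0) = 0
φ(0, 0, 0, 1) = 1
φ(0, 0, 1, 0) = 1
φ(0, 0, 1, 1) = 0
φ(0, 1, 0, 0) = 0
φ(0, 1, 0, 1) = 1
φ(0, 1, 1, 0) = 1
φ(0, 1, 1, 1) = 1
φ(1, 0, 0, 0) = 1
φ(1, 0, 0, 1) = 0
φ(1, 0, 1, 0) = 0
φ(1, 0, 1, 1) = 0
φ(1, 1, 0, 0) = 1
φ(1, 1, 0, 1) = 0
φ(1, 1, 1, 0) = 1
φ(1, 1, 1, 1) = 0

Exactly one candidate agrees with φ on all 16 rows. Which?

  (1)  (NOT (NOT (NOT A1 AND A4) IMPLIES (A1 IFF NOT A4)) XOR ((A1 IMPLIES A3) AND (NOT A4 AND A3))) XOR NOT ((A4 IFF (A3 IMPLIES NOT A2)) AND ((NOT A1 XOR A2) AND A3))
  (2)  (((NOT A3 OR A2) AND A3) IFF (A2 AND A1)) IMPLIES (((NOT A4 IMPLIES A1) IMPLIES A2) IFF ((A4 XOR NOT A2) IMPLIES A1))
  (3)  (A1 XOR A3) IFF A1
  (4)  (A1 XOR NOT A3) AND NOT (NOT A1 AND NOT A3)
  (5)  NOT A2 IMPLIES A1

(2) disagrees with φ on (0,0,0,1) (formula → 0, table → 1); rule it out.
(3) disagrees with φ on (0,0,0,0) (formula → 1, table → 0); rule it out.
(4) disagrees with φ on (0,0,0,1) (formula → 0, table → 1); rule it out.
(5) disagrees with φ on (0,0,0,1) (formula → 0, table → 1); rule it out.
That leaves (1). Evaluating it on every row reproduces the table of φ exactly.

1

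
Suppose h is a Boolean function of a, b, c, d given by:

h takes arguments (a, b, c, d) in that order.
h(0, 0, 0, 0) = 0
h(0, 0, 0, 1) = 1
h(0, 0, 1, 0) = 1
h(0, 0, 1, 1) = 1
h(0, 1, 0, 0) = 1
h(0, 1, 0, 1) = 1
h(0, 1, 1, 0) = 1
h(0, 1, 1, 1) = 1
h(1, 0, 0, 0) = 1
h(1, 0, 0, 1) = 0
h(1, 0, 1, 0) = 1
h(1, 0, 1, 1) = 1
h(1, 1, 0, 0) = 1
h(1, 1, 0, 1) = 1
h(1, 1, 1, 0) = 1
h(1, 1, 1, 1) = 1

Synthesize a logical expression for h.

h is 0 on only 2 rows — (0,0,0,0), (1,0,0,1). Writing each as a minterm (¬a·¬b·¬c·¬d, a·¬b·¬c·d) and OR-ing them characterizes exactly where h=0, so h is the negation of that disjunction.

h(a, b, c, d) = ¬((((¬a ∧ ¬b) ∧ ¬c) ∧ ¬d) ∨ (((a ∧ ¬b) ∧ ¬c) ∧ d))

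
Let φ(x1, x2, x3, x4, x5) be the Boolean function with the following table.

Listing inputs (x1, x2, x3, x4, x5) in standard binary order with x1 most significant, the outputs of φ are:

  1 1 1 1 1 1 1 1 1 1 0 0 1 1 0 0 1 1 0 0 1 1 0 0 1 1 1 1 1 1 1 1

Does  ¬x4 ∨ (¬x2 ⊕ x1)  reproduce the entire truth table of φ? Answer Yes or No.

Yes

Check the formula against φ row by row:
  x1=0, x2=0, x3=0, x4=0, x5=0: formula gives 1, φ = 1 ✓
  x1=0, x2=0, x3=0, x4=0, x5=1: formula gives 1, φ = 1 ✓
  x1=0, x2=0, x3=0, x4=1, x5=0: formula gives 1, φ = 1 ✓
  x1=0, x2=0, x3=0, x4=1, x5=1: formula gives 1, φ = 1 ✓
  … (the remaining 28 rows also agree.)
No disagreement on any input; they are logically equivalent.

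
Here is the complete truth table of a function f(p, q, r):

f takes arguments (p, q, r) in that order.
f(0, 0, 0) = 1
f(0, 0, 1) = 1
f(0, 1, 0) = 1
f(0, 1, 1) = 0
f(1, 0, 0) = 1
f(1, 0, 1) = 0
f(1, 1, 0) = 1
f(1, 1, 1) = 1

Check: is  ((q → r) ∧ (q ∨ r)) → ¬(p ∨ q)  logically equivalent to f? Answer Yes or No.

No

Test each input against both f and the formula:
  p=0, q=0, r=0: formula gives 1, f = 1 ✓
  p=0, q=0, r=1: formula gives 1, f = 1 ✓
  p=0, q=1, r=0: formula gives 1, f = 1 ✓
  p=0, q=1, r=1: formula gives 0, f = 0 ✓
  p=1, q=0, r=0: formula gives 1, f = 1 ✓
  …
  p=1, q=1, r=1: formula gives 0, but f = 1 ✗
Row (1,1,1) is a counterexample, so the formula is not equivalent to f.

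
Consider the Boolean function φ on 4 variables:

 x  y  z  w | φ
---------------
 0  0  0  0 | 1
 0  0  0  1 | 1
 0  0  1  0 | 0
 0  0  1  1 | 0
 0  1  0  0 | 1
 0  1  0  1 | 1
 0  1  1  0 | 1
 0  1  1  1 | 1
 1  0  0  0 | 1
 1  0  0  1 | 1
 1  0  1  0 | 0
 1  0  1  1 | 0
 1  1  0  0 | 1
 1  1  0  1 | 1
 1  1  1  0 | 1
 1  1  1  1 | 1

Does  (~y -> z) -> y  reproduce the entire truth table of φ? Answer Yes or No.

Yes

Test each input against both φ and the formula:
  x=0, y=0, z=0, w=0: formula gives 1, φ = 1 ✓
  x=0, y=0, z=0, w=1: formula gives 1, φ = 1 ✓
  x=0, y=0, z=1, w=0: formula gives 0, φ = 0 ✓
  x=0, y=0, z=1, w=1: formula gives 0, φ = 0 ✓
  …and likewise for the remaining 12 rows.
Every row agrees, so the formula is equivalent.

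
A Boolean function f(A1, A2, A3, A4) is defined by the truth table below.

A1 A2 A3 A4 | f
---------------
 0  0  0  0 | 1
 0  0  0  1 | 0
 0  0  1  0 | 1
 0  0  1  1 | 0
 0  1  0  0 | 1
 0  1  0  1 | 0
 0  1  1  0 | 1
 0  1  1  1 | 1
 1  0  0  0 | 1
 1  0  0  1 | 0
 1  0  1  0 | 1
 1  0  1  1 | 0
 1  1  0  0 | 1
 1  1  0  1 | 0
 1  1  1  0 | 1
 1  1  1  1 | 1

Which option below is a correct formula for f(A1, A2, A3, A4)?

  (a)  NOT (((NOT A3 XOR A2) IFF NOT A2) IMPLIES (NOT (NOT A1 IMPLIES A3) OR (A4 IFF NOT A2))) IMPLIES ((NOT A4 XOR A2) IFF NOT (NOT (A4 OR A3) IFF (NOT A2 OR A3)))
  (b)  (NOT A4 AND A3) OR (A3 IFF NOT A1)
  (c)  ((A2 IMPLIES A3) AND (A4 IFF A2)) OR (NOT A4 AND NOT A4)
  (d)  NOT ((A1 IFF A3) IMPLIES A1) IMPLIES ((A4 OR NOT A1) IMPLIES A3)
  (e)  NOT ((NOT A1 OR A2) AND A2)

(a): at (0,0,0,1) it gives 1, but f = 0 — eliminated.
(b): at (0,0,0,0) it gives 0, but f = 1 — eliminated.
(d): at (0,0,0,0) it gives 0, but f = 1 — eliminated.
(e): at (0,0,0,1) it gives 1, but f = 0 — eliminated.
That leaves (c). Evaluating it on every row reproduces the table of f exactly.

c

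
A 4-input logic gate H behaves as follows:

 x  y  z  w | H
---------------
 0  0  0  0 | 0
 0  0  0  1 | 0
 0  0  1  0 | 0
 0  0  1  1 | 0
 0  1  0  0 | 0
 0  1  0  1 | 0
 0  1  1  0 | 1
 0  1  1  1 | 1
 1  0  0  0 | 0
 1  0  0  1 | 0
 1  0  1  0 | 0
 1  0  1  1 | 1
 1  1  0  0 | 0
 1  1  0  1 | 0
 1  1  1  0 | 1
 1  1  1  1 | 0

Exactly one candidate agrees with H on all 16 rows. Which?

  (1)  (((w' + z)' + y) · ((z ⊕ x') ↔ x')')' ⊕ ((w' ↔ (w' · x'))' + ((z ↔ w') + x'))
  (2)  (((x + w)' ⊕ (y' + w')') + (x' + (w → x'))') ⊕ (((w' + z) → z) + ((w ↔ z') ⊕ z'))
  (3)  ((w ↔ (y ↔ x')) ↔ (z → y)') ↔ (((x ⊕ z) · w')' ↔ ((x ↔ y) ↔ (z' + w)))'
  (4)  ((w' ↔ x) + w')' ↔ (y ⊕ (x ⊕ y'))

1

(2): at (0,0,0,1) it gives 1, but H = 0 — eliminated.
(3): at (0,0,0,0) it gives 1, but H = 0 — eliminated.
(4): at (0,1,1,0) it gives 0, but H = 1 — eliminated.
(1) is the remaining candidate, and it agrees with H on all 16 inputs.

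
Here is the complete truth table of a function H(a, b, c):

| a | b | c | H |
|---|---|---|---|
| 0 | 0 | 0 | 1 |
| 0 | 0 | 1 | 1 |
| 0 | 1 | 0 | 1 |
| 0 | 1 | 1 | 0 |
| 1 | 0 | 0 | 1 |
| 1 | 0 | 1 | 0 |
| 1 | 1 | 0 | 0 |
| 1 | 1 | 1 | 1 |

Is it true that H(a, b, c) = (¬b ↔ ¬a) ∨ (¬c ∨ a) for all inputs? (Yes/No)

No

Evaluate (¬b ↔ ¬a) ∨ (¬c ∨ a) on each row and compare to H:
  a=0, b=0, c=0: formula gives 1, H = 1 ✓
  a=0, b=0, c=1: formula gives 1, H = 1 ✓
  a=0, b=1, c=0: formula gives 1, H = 1 ✓
  a=0, b=1, c=1: formula gives 0, H = 0 ✓
  a=1, b=0, c=0: formula gives 1, H = 1 ✓
  a=1, b=0, c=1: formula gives 1, but H = 0 ✗
A single disagreement suffices: at (1,0,1) they differ, so the formula does not compute H.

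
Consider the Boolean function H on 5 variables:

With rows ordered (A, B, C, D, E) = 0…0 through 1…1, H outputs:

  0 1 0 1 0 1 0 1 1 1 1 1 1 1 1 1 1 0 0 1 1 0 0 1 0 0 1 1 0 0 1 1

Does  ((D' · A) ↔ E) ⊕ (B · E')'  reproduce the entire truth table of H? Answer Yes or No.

Yes

Test each input against both H and the formula:
  A=0, B=0, C=0, D=0, E=0: formula gives 0, H = 0 ✓
  A=0, B=0, C=0, D=0, E=1: formula gives 1, H = 1 ✓
  A=0, B=0, C=0, D=1, E=0: formula gives 0, H = 0 ✓
  A=0, B=0, C=0, D=1, E=1: formula gives 1, H = 1 ✓
  … (the remaining 28 rows also agree.)
All 32 rows match — the expression computes H exactly.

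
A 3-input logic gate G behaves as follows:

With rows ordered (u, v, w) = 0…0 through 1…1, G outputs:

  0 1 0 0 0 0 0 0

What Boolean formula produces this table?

Only row (0,0,1) gives 1. That row's minterm ¬u·¬v·w is G directly.

G(u, v, w) = (~u & ~v) & w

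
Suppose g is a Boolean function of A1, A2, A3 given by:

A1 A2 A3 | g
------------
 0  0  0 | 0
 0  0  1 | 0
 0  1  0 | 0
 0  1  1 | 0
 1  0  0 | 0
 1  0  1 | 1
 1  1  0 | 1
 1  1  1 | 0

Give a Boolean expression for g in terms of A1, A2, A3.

g=1 on 2 inputs: (1,0,1), (1,1,0). Reading each as a conjunction of literals (A1·¬A2·A3, A1·A2·¬A3) and taking the OR gives the canonical DNF.

g(A1, A2, A3) = ((A1 · A2') · A3) + ((A1 · A2) · A3')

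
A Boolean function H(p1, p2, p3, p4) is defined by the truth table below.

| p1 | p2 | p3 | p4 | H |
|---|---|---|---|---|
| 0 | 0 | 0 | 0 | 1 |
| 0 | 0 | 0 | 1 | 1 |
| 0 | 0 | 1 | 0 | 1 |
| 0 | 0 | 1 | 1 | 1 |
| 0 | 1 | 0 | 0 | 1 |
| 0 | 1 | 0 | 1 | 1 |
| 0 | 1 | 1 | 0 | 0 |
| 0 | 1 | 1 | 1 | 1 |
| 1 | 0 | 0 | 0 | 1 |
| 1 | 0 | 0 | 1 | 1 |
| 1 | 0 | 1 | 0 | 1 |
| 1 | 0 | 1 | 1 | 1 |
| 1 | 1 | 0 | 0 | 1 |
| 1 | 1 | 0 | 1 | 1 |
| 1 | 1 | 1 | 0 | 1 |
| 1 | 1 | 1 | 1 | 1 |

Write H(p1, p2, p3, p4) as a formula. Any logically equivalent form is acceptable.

H(p1, p2, p3, p4) = (((p1' · p2) · p3) · p4')'

H is 0 on exactly one input, (0,1,1,0), whose minterm is ¬p1·p2·p3·¬p4. So H is the negation of that single conjunction.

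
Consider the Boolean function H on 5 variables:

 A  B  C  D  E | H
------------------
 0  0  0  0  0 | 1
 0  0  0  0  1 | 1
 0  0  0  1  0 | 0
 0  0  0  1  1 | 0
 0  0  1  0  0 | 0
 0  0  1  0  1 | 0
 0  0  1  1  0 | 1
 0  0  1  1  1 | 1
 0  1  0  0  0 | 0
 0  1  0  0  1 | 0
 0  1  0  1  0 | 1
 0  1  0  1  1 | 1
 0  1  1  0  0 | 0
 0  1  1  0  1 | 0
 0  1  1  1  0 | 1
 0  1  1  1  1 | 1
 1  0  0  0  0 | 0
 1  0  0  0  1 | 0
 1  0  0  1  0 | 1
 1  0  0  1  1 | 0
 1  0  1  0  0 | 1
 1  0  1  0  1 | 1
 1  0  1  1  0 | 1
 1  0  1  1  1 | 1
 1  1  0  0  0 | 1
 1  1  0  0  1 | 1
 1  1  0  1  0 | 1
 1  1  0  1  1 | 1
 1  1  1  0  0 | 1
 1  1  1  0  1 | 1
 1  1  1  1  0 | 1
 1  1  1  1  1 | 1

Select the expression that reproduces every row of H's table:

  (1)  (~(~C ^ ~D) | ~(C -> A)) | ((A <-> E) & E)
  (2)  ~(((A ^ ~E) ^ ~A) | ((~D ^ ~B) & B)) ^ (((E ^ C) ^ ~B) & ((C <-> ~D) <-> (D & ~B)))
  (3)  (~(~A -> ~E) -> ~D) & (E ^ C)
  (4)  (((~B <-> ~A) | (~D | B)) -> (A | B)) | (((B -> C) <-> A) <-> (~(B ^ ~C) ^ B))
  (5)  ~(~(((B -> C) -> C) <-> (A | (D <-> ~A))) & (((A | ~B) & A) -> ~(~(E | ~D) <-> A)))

(1) disagrees with H on (0,0,1,0,0) (formula → 1, table → 0); rule it out.
(2) disagrees with H on (0,0,0,0,0) (formula → 0, table → 1); rule it out.
(3) disagrees with H on (0,0,0,0,0) (formula → 0, table → 1); rule it out.
(4) disagrees with H on (0,0,0,1,0) (formula → 1, table → 0); rule it out.
That leaves (5). Evaluating it on every row reproduces the table of H exactly.

5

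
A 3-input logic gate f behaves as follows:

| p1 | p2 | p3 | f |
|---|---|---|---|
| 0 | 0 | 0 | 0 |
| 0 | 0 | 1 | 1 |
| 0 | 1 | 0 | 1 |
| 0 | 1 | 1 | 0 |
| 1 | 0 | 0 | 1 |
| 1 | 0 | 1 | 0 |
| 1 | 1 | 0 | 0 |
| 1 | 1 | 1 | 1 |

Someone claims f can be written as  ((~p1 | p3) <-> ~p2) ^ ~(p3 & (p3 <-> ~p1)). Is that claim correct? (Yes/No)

Test each input against both f and the formula:
  p1=0, p2=0, p3=0: formula gives 0, f = 0 ✓
  p1=0, p2=0, p3=1: formula gives 1, f = 1 ✓
  p1=0, p2=1, p3=0: formula gives 1, f = 1 ✓
  p1=0, p2=1, p3=1: formula gives 0, f = 0 ✓
  p1=1, p2=0, p3=0: formula gives 1, f = 1 ✓
  … (the remaining 3 rows also agree.)
Every row agrees, so the formula is equivalent.

Yes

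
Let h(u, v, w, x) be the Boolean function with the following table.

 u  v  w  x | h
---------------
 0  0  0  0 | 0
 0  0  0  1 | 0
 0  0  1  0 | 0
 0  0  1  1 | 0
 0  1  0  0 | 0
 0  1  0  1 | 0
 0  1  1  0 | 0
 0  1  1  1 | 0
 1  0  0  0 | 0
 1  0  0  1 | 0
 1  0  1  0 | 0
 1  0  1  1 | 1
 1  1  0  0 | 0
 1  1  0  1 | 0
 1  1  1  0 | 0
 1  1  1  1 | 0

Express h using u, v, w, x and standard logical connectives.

h is 1 on exactly one input, (1,0,1,1), whose minterm is u·¬v·w·x. So h is just that conjunction.

h(u, v, w, x) = ((u AND NOT v) AND w) AND x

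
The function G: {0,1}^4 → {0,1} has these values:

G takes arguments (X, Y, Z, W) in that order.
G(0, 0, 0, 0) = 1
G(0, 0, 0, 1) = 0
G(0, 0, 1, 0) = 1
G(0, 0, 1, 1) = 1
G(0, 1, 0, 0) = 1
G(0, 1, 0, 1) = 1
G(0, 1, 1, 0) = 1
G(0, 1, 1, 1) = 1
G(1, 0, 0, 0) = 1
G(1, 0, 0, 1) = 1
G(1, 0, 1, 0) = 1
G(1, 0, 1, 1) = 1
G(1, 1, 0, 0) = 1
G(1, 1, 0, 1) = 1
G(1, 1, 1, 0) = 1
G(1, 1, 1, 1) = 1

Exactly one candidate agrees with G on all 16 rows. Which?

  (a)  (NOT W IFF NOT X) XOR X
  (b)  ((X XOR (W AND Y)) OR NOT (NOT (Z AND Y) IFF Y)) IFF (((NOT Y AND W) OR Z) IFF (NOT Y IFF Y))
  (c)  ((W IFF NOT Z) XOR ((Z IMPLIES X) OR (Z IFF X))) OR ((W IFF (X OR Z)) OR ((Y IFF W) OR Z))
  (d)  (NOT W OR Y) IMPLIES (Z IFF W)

(a) fails at (0,0,1,1): the formula yields 0, G is 1.
(b) fails at (0,0,1,0): the formula yields 0, G is 1.
(d) fails at (0,0,0,1): the formula yields 1, G is 0.
That leaves (c). Evaluating it on every row reproduces the table of G exactly.

c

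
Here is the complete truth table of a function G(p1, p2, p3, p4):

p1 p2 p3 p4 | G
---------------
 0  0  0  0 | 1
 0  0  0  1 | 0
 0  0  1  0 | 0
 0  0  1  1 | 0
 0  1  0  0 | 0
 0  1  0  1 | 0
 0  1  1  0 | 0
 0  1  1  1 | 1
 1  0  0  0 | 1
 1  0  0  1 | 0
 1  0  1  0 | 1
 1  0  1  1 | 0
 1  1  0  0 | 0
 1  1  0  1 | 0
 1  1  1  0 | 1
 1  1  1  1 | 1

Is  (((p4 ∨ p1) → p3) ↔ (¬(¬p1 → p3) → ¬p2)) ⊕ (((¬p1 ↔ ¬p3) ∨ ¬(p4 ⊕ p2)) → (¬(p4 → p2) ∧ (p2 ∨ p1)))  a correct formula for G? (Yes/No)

Check the formula against G row by row:
  p1=0, p2=0, p3=0, p4=0: formula gives 1, G = 1 ✓
  p1=0, p2=0, p3=0, p4=1: formula gives 0, G = 0 ✓
  p1=0, p2=0, p3=1, p4=0: formula gives 1, but G = 0 ✗
Since they disagree at (0,0,1,0), the expression is not a correct formula for G.

No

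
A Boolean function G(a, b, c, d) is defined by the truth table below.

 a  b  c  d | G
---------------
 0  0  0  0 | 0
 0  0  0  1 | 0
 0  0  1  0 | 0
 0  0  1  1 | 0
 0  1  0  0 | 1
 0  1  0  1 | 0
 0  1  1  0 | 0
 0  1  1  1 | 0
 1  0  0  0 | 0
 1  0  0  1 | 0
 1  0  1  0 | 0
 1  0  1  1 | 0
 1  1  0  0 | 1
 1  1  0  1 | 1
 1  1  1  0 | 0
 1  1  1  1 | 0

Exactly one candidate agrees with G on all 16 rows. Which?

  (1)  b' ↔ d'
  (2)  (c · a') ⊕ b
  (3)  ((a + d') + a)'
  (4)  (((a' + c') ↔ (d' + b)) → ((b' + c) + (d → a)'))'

4

(1) fails at (0,0,0,0): the formula yields 1, G is 0.
(2) fails at (0,0,1,0): the formula yields 1, G is 0.
(3) fails at (0,0,0,1): the formula yields 1, G is 0.
That leaves (4). Evaluating it on every row reproduces the table of G exactly.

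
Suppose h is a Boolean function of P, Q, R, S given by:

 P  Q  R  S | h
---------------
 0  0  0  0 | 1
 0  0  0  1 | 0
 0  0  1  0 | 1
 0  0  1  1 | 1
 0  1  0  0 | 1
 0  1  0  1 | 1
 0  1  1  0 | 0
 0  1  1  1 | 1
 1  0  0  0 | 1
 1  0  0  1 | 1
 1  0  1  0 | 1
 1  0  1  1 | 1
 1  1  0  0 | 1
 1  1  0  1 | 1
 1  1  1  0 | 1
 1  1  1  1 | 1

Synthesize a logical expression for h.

h(P, Q, R, S) = ¬((((¬P ∧ ¬Q) ∧ ¬R) ∧ S) ∨ (((¬P ∧ Q) ∧ R) ∧ ¬S))

h is 0 on only 2 rows — (0,0,0,1), (0,1,1,0). Writing each as a minterm (¬P·¬Q·¬R·S, ¬P·Q·R·¬S) and OR-ing them characterizes exactly where h=0, so h is the negation of that disjunction.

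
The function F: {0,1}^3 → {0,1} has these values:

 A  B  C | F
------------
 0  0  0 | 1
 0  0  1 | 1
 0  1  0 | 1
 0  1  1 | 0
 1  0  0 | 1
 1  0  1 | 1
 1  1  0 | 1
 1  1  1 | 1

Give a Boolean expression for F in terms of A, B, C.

Only row (0,1,1) gives 0. So F is 1 everywhere except there — the complement of the minterm ¬A·B·C.

F(A, B, C) = ~((~A & B) & C)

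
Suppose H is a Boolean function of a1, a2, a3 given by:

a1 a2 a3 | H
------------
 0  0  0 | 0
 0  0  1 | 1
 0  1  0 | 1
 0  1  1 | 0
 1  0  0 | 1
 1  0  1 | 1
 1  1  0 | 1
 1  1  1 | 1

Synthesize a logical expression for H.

H(a1, a2, a3) = ¬(((¬a1 ∧ ¬a2) ∧ ¬a3) ∨ ((¬a1 ∧ a2) ∧ a3))

H is 0 on only 2 rows — (0,0,0), (0,1,1). Writing each as a minterm (¬a1·¬a2·¬a3, ¬a1·a2·a3) and OR-ing them characterizes exactly where H=0, so H is the negation of that disjunction.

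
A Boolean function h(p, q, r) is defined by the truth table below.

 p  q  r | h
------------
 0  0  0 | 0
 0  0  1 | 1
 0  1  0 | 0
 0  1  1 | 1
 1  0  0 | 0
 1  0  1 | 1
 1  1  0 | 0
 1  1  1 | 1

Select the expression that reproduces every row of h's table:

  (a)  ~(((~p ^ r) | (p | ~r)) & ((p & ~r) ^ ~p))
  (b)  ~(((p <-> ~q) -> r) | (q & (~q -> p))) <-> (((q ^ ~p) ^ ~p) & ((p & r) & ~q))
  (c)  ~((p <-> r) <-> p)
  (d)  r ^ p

(b) disagrees with h on (0,0,0) (formula → 1, table → 0); rule it out.
(c) disagrees with h on (0,0,0) (formula → 1, table → 0); rule it out.
(d) disagrees with h on (1,0,0) (formula → 1, table → 0); rule it out.
Only (a) survives; checking it on all 8 rows confirms it matches h.

a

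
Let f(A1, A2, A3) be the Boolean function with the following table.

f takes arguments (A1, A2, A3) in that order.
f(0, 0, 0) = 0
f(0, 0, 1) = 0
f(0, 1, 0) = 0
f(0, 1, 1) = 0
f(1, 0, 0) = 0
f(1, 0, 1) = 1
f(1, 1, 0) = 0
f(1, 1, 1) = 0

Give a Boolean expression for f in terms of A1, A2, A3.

f(A1, A2, A3) = (A1 and not A2) and A3

f is 1 on exactly one input, (1,0,1), whose minterm is A1·¬A2·A3. So f is just that conjunction.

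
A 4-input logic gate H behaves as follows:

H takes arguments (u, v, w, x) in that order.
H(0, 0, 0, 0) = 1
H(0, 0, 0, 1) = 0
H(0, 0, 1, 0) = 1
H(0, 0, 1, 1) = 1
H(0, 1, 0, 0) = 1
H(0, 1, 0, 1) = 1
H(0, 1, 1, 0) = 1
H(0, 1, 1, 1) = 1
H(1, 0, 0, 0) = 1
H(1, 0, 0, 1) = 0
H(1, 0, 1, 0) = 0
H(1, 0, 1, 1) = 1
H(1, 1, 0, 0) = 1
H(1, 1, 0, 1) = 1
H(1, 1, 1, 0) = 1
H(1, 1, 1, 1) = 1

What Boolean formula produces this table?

There are just 3 zero rows: (0,0,0,1), (1,0,0,1), (1,0,1,0). Their minterms are ¬u·¬v·¬w·x, u·¬v·¬w·x, u·¬v·w·¬x; the OR of those covers precisely the 0-outputs, and negating it yields H.

H(u, v, w, x) = NOT (((((NOT u AND NOT v) AND NOT w) AND x) OR (((u AND NOT v) AND NOT w) AND x)) OR (((u AND NOT v) AND w) AND NOT x))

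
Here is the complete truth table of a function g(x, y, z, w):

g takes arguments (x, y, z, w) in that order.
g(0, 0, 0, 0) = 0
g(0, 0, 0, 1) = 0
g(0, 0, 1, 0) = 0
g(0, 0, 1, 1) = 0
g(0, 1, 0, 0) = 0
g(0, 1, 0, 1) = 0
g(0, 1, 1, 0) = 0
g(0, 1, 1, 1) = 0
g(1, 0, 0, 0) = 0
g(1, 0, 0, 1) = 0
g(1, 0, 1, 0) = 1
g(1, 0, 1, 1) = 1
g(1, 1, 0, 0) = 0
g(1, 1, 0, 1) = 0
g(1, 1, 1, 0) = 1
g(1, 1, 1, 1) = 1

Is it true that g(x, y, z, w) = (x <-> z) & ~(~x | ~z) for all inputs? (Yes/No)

Evaluate (x <-> z) & ~(~x | ~z) on each row and compare to g:
  x=0, y=0, z=0, w=0: formula gives 0, g = 0 ✓
  x=0, y=0, z=0, w=1: formula gives 0, g = 0 ✓
  x=0, y=0, z=1, w=0: formula gives 0, g = 0 ✓
  x=0, y=0, z=1, w=1: formula gives 0, g = 0 ✓
  …and likewise for the remaining 12 rows.
Every row agrees, so the formula is equivalent.

Yes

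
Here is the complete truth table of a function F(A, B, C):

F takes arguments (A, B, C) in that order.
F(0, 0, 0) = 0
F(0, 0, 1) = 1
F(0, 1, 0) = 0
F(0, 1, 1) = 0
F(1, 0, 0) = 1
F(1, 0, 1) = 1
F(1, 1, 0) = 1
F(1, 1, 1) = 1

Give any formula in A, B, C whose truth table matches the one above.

F(A, B, C) = ~((((~A & ~B) & ~C) | ((~A & B) & ~C)) | ((~A & B) & C))

F is 0 on only 3 rows — (0,0,0), (0,1,0), (0,1,1). Writing each as a minterm (¬A·¬B·¬C, ¬A·B·¬C, ¬A·B·C) and OR-ing them characterizes exactly where F=0, so F is the negation of that disjunction.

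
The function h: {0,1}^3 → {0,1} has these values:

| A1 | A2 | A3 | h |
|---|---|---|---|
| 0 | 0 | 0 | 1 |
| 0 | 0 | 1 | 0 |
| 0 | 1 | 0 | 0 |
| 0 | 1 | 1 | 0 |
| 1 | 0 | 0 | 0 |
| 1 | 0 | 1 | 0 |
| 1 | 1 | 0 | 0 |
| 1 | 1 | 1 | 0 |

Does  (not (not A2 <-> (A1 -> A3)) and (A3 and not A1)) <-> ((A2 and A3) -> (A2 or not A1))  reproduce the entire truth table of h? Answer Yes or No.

Evaluate (not (not A2 <-> (A1 -> A3)) and (A3 and not A1)) <-> ((A2 and A3) -> (A2 or not A1)) on each row and compare to h:
  A1=0, A2=0, A3=0: formula gives 0, but h = 1 ✗
Row (0,0,0) is a counterexample, so the formula is not equivalent to h.

No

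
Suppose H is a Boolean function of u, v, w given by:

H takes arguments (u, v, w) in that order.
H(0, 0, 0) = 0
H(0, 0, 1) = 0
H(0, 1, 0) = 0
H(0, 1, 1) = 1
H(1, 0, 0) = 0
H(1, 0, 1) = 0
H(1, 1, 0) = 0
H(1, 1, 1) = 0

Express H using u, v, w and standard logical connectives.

H is 1 on exactly one input, (0,1,1), whose minterm is ¬u·v·w. So H is just that conjunction.

H(u, v, w) = (NOT u AND v) AND w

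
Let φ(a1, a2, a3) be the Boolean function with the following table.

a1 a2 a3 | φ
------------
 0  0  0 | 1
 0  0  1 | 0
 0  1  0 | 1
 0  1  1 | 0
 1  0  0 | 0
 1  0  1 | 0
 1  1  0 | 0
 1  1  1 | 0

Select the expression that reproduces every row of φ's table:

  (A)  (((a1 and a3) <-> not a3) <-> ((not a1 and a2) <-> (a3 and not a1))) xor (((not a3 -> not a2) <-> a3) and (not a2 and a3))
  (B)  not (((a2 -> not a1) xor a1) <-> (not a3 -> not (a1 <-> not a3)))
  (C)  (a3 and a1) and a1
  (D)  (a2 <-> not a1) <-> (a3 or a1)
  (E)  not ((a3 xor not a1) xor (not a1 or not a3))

(A) disagrees with φ on (0,0,0) (formula → 0, table → 1); rule it out.
(B) disagrees with φ on (0,0,0) (formula → 0, table → 1); rule it out.
(C) disagrees with φ on (0,0,0) (formula → 0, table → 1); rule it out.
(D) disagrees with φ on (0,1,0) (formula → 0, table → 1); rule it out.
(E) is the remaining candidate, and it agrees with φ on all 8 inputs.

E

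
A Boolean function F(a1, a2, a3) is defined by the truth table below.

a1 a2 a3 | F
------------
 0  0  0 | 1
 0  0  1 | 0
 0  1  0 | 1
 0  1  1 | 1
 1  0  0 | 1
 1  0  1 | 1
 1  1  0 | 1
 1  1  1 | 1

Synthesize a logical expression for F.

F is 0 on exactly one input, (0,0,1), whose minterm is ¬a1·¬a2·a3. So F is the negation of that single conjunction.

F(a1, a2, a3) = NOT ((NOT a1 AND NOT a2) AND a3)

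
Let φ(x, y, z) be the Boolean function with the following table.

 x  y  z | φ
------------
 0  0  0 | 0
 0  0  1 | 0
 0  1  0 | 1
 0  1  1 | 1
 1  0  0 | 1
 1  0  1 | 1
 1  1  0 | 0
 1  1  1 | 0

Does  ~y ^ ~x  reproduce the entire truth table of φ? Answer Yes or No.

Evaluate ~y ^ ~x on each row and compare to φ:
  x=0, y=0, z=0: formula gives 0, φ = 0 ✓
  x=0, y=0, z=1: formula gives 0, φ = 0 ✓
  x=0, y=1, z=0: formula gives 1, φ = 1 ✓
  x=0, y=1, z=1: formula gives 1, φ = 1 ✓
  x=1, y=0, z=0: formula gives 1, φ = 1 ✓
  …and likewise for the remaining 3 rows.
Every row agrees, so the formula is equivalent.

Yes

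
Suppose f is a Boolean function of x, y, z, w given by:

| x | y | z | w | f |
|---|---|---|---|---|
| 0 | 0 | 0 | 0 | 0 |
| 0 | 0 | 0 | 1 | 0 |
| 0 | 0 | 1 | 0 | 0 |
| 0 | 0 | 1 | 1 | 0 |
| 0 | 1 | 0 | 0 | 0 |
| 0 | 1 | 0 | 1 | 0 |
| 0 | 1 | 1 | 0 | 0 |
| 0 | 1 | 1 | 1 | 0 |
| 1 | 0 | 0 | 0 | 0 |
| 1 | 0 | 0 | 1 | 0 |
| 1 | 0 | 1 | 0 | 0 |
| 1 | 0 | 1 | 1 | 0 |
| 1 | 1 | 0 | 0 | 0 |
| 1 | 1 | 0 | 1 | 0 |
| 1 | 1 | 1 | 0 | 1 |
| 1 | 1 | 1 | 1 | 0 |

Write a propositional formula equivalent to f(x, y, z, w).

f(x, y, z, w) = ((x · y) · z) · w'

Only row (1,1,1,0) gives 1. That row's minterm x·y·z·¬w is f directly.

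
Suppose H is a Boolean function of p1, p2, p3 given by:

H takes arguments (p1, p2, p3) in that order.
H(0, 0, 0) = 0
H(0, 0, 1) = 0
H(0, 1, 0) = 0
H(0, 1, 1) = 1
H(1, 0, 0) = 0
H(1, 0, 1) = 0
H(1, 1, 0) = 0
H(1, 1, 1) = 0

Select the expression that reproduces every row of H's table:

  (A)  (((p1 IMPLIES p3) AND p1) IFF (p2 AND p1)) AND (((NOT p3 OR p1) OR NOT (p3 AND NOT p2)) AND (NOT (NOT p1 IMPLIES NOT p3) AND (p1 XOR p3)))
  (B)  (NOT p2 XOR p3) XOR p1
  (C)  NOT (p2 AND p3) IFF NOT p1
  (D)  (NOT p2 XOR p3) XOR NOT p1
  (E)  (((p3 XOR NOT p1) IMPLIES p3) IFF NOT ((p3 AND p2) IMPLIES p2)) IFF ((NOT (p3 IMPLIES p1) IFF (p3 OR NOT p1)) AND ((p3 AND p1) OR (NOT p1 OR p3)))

(B) fails at (0,0,0): the formula yields 1, H is 0.
(C) fails at (0,0,0): the formula yields 1, H is 0.
(D) fails at (0,0,1): the formula yields 1, H is 0.
(E) fails at (0,1,1): the formula yields 0, H is 1.
That leaves (A). Evaluating it on every row reproduces the table of H exactly.

A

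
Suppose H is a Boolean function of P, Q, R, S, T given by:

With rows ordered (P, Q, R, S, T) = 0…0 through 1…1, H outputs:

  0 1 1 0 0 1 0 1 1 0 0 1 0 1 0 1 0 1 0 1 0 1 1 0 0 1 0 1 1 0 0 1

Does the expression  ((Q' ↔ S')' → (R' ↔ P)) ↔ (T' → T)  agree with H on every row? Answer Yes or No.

Yes

Test each input against both H and the formula:
  P=0, Q=0, R=0, S=0, T=0: formula gives 0, H = 0 ✓
  P=0, Q=0, R=0, S=0, T=1: formula gives 1, H = 1 ✓
  P=0, Q=0, R=0, S=1, T=0: formula gives 1, H = 1 ✓
  P=0, Q=0, R=0, S=1, T=1: formula gives 0, H = 0 ✓
  … (the remaining 28 rows also agree.)
All 32 rows match — the expression computes H exactly.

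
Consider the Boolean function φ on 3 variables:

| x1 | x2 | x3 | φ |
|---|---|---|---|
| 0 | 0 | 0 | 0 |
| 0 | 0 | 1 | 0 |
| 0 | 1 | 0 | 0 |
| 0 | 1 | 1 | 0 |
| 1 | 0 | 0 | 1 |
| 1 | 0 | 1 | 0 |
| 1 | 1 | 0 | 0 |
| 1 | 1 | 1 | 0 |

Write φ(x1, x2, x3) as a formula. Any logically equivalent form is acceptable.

φ is 1 on exactly one input, (1,0,0), whose minterm is x1·¬x2·¬x3. So φ is just that conjunction.

φ(x1, x2, x3) = (x1 and not x2) and not x3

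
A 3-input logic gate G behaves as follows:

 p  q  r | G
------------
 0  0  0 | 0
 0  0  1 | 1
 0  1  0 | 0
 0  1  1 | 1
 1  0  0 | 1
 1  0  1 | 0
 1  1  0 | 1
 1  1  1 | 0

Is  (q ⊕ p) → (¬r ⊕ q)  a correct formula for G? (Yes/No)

No

Evaluate (q ⊕ p) → (¬r ⊕ q) on each row and compare to G:
  p=0, q=0, r=0: formula gives 1, but G = 0 ✗
Since they disagree at (0,0,0), the expression is not a correct formula for G.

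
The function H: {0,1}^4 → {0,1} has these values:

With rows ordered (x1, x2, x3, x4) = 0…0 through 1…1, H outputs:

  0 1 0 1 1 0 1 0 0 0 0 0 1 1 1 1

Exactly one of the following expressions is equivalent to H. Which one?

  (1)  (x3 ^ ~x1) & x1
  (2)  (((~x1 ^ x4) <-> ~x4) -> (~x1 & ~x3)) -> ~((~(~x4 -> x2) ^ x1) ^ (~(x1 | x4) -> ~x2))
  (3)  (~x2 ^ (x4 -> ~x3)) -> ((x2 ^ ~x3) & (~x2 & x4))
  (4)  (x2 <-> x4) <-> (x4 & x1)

4

(1) fails at (0,0,0,1): the formula yields 0, H is 1.
(2) fails at (0,0,0,0): the formula yields 1, H is 0.
(3) fails at (0,0,0,0): the formula yields 1, H is 0.
Only (4) survives; checking it on all 16 rows confirms it matches H.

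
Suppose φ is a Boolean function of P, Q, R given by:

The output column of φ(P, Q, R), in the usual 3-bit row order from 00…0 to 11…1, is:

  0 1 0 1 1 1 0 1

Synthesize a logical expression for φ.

φ(P, Q, R) = not ((((not P and not Q) and not R) or ((not P and Q) and not R)) or ((P and Q) and not R))

φ is 0 on only 3 rows — (0,0,0), (0,1,0), (1,1,0). Writing each as a minterm (¬P·¬Q·¬R, ¬P·Q·¬R, P·Q·¬R) and OR-ing them characterizes exactly where φ=0, so φ is the negation of that disjunction.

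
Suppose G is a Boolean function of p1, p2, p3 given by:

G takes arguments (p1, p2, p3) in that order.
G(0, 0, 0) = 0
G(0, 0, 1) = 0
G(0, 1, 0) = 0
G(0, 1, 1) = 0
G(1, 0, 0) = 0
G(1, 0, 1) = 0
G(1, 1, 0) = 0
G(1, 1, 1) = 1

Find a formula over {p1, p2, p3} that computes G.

G(p1, p2, p3) = (p1 and p2) and p3

Only row (1,1,1) gives 1. That row's minterm p1·p2·p3 is G directly.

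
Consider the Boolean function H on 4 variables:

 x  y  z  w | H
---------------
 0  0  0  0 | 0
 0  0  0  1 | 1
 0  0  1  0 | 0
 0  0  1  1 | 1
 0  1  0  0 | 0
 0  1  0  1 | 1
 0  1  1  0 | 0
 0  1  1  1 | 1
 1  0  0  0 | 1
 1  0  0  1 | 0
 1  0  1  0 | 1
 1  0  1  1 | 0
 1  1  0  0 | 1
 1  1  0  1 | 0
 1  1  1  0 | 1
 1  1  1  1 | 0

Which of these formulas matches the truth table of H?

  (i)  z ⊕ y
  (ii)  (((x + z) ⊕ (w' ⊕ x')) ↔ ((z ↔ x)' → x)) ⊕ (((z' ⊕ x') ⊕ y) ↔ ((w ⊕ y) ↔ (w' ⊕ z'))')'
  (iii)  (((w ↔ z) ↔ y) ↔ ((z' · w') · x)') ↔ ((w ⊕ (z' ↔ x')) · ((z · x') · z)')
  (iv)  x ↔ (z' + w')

(i) fails at (0,0,0,1): the formula yields 0, H is 1.
(iii) fails at (0,0,0,1): the formula yields 0, H is 1.
(iv) fails at (0,0,0,1): the formula yields 0, H is 1.
(ii) is the remaining candidate, and it agrees with H on all 16 inputs.

ii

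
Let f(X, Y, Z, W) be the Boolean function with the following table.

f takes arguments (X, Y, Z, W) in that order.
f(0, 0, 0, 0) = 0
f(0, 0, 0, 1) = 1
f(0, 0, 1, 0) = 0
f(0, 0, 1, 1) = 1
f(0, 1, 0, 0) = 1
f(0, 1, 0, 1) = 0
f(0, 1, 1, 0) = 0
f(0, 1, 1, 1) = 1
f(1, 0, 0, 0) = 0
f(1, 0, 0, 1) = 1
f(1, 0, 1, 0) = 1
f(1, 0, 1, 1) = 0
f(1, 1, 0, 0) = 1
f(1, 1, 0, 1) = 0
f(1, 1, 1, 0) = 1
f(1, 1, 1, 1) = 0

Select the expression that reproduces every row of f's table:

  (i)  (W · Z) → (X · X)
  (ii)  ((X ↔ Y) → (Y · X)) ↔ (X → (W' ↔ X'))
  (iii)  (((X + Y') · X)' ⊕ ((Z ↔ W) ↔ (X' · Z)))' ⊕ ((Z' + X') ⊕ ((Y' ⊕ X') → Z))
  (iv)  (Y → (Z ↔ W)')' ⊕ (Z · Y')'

iii

(i) disagrees with f on (0,0,0,0) (formula → 1, table → 0); rule it out.
(ii) disagrees with f on (0,0,0,1) (formula → 0, table → 1); rule it out.
(iv) disagrees with f on (0,0,0,0) (formula → 1, table → 0); rule it out.
(iii) is the remaining candidate, and it agrees with f on all 16 inputs.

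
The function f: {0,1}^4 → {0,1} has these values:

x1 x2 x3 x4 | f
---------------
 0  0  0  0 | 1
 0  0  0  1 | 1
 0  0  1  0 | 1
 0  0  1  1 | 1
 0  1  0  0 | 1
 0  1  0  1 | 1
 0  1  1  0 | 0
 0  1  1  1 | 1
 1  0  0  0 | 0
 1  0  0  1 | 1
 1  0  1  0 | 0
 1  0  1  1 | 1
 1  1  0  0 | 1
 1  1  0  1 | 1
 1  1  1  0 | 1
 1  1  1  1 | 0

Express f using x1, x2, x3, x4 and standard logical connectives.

f(x1, x2, x3, x4) = ((((((x1' · x2) · x3) · x4') + (((x1 · x2') · x3') · x4')) + (((x1 · x2') · x3) · x4')) + (((x1 · x2) · x3) · x4))'

There are just 4 zero rows: (0,1,1,0), (1,0,0,0), (1,0,1,0), (1,1,1,1). Their minterms are ¬x1·x2·x3·¬x4, x1·¬x2·¬x3·¬x4, x1·¬x2·x3·¬x4, x1·x2·x3·x4; the OR of those covers precisely the 0-outputs, and negating it yields f.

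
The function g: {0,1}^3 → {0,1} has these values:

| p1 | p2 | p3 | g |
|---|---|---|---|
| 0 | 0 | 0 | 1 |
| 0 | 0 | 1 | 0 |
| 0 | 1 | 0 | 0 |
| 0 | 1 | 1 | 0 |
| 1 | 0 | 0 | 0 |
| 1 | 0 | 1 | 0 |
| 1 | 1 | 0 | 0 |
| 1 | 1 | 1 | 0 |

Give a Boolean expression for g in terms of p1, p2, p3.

The output is 1 only when every input is 0 — NOR of all inputs.

g(p1, p2, p3) = ¬((p1 ∨ p2) ∨ p3)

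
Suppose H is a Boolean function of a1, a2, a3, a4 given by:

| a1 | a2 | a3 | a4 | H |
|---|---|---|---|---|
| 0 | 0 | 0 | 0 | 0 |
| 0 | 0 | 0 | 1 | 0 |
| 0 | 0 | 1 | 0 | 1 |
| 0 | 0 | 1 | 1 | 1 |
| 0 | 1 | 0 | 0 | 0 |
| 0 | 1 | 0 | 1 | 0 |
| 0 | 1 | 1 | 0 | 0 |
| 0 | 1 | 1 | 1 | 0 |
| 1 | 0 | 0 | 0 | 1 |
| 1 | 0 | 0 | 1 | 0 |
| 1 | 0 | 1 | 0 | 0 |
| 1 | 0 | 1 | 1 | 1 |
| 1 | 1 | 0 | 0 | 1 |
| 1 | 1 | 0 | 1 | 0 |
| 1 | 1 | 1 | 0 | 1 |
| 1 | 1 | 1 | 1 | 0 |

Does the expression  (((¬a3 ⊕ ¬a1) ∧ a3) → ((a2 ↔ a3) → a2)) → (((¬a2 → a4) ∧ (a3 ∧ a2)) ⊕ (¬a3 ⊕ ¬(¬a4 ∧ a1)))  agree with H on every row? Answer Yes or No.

Yes

Check the formula against H row by row:
  a1=0, a2=0, a3=0, a4=0: formula gives 0, H = 0 ✓
  a1=0, a2=0, a3=0, a4=1: formula gives 0, H = 0 ✓
  a1=0, a2=0, a3=1, a4=0: formula gives 1, H = 1 ✓
  a1=0, a2=0, a3=1, a4=1: formula gives 1, H = 1 ✓
  … (the remaining 12 rows also agree.)
No disagreement on any input; they are logically equivalent.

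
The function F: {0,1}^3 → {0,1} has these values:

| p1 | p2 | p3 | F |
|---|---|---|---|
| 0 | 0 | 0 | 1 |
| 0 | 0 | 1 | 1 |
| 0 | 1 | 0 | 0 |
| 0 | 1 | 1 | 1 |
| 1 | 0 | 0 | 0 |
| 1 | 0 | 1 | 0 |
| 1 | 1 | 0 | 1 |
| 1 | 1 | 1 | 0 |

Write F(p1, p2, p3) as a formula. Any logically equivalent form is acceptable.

The 1-rows are (0,0,0), (0,0,1), (0,1,1), (1,1,0). Each contributes one minterm — ¬p1·¬p2·¬p3; ¬p1·¬p2·p3; ¬p1·p2·p3; p1·p2·¬p3 — and their disjunction is a sum-of-products form of F.

F(p1, p2, p3) = ((((~p1 & ~p2) & ~p3) | ((~p1 & ~p2) & p3)) | ((~p1 & p2) & p3)) | ((p1 & p2) & ~p3)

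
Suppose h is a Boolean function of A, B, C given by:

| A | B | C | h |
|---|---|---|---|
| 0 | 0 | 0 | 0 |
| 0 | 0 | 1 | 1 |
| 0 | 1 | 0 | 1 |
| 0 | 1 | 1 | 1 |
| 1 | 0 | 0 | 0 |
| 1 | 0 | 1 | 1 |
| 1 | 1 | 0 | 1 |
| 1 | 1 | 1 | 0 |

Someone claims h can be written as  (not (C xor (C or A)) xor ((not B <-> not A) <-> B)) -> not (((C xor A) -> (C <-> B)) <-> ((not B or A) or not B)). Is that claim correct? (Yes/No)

Check the formula against h row by row:
  A=0, B=0, C=0: formula gives 0, h = 0 ✓
  A=0, B=0, C=1: formula gives 1, h = 1 ✓
  A=0, B=1, C=0: formula gives 1, h = 1 ✓
  A=0, B=1, C=1: formula gives 1, h = 1 ✓
  A=1, B=0, C=0: formula gives 0, h = 0 ✓
  …
  A=1, B=1, C=1: formula gives 1, but h = 0 ✗
Since they disagree at (1,1,1), the expression is not a correct formula for h.

No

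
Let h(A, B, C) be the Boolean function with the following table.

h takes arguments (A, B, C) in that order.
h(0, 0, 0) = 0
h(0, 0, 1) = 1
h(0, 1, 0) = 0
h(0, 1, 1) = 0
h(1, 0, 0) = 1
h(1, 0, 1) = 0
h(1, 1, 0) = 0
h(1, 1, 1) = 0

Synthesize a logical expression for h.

Collect the rows where h=1 — (0,0,1), (1,0,0) — and write one minterm per row: ¬A·¬B·C, A·¬B·¬C. Their union (logical OR) reproduces the table exactly.

h(A, B, C) = ((NOT A AND NOT B) AND C) OR ((A AND NOT B) AND NOT C)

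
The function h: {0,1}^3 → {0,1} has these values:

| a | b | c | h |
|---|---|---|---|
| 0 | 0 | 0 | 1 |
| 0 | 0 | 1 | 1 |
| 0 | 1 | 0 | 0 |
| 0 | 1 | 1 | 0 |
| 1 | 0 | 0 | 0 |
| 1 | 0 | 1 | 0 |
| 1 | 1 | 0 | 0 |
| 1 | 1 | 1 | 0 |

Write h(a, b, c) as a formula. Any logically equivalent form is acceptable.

h(a, b, c) = ((~a & ~b) & ~c) | ((~a & ~b) & c)

h=1 on 2 inputs: (0,0,0), (0,0,1). Reading each as a conjunction of literals (¬a·¬b·¬c, ¬a·¬b·c) and taking the OR gives the canonical DNF.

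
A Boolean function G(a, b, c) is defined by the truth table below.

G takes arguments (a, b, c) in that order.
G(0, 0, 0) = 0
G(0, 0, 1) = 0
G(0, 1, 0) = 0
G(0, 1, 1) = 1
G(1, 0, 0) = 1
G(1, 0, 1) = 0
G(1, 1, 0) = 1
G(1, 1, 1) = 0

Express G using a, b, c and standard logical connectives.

The 1-rows are (0,1,1), (1,0,0), (1,1,0). Each contributes one minterm — ¬a·b·c; a·¬b·¬c; a·b·¬c — and their disjunction is a sum-of-products form of G.

G(a, b, c) = (((a' · b) · c) + ((a · b') · c')) + ((a · b) · c')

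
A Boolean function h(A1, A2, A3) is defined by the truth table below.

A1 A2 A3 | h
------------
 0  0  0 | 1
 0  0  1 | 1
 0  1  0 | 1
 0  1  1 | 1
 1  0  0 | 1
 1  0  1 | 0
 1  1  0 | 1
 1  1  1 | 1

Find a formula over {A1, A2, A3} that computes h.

h(A1, A2, A3) = ((A1 · A2') · A3)'

h is 0 on exactly one input, (1,0,1), whose minterm is A1·¬A2·A3. So h is the negation of that single conjunction.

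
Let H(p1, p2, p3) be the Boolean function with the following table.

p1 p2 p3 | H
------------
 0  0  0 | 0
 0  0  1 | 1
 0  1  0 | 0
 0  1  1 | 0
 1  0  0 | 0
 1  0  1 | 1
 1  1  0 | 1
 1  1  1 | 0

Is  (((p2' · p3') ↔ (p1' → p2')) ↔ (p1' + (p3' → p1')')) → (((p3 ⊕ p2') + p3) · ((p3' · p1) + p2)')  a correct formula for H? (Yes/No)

Evaluate (((p2' · p3') ↔ (p1' → p2')) ↔ (p1' + (p3' → p1')')) → (((p3 ⊕ p2') + p3) · ((p3' · p1) + p2)') on each row and compare to H:
  p1=0, p2=0, p3=0: formula gives 1, but H = 0 ✗
Since they disagree at (0,0,0), the expression is not a correct formula for H.

No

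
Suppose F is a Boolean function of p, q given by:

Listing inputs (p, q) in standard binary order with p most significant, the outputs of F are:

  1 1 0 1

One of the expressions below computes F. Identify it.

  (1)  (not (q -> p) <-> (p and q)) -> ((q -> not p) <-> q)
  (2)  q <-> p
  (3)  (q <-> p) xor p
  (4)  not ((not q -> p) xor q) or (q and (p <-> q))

4

(1) disagrees with F on (0,0) (formula → 0, table → 1); rule it out.
(2) disagrees with F on (0,1) (formula → 0, table → 1); rule it out.
(3) disagrees with F on (0,1) (formula → 0, table → 1); rule it out.
(4) is the remaining candidate, and it agrees with F on all 4 inputs.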